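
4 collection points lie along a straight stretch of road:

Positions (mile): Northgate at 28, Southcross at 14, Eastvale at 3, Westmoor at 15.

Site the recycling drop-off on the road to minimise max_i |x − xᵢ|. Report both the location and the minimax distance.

The 1-center on a line is the midpoint of the two extreme points: leftmost at 3, rightmost at 28.
Optimal location = (3 + 28)/2 = 15.5; maximum distance = (28 − 3)/2 = 12.5.

location 15.5, max distance 12.5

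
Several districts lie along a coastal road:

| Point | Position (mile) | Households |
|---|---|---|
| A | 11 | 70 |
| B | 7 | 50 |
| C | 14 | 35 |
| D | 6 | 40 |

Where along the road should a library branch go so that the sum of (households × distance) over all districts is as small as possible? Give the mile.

For a sum of weighted absolute distances on a line, the optimum is the weighted median (not the mean). Total weight W = 195; half-weight = 97.5.
Sort by position and accumulate weight:
  mile 6 (D, w=40) → cum 40
  mile 7 (B, w=50) → cum 90
  mile 11 (A, w=70) → cum 160  ≥ 97.5 → median here
  mile 14 (C, w=35) → cum 195
Optimal location: mile 11.

x = 11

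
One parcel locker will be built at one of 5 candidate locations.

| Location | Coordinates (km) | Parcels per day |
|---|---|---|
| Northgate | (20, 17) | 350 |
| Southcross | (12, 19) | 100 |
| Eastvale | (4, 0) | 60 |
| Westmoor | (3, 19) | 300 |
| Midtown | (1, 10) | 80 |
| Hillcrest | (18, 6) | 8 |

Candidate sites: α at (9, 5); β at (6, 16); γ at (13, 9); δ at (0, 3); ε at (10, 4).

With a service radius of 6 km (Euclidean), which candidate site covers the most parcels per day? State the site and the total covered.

Coverage radius r = 6 km; a point is covered iff (Δx)²+(Δy)² ≤ 6² = 36.
  α (9, 5): covers {none} → 0
  β (6, 16): covers {Westmoor} → 300
  γ (13, 9): covers {Hillcrest} → 8
  δ (0, 3): covers {Eastvale} → 60
  ε (10, 4): covers {none} → 0
Maximum coverage at β: 300 parcels per day.

β, covering 300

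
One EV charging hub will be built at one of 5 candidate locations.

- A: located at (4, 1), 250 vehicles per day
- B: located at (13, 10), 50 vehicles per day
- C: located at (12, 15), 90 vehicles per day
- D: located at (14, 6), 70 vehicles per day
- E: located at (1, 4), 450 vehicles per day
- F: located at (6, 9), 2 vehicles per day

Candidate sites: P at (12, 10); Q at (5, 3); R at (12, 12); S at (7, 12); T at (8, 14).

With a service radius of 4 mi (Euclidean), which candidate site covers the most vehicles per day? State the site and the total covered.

Q, covering 250

Coverage radius r = 4 mi; a point is covered iff (Δx)²+(Δy)² ≤ 4² = 16.
  P (12, 10): covers {B} → 50
  Q (5, 3): covers {A} → 250
  R (12, 12): covers {B, C} → 140
  S (7, 12): covers {F} → 2
  T (8, 14): covers {none} → 0
Maximum coverage at Q: 250 vehicles per day.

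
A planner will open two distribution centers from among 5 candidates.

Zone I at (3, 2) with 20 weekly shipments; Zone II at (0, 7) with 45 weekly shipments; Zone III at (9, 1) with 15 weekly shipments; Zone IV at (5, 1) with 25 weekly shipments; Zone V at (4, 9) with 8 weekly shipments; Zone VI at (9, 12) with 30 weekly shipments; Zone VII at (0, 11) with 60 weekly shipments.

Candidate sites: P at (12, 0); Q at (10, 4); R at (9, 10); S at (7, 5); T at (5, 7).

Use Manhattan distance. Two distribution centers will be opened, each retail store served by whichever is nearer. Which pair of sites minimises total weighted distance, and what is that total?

{R, T}, total 1274

Evaluate every pair (each demand assigned to the nearer of the two):
  {R, T}: total = 1274
  {P, T}: total = 1409
  {Q, T}: total = 1409
  {S, T}: total = 1439
  {R, S}: total = 1493
  {Q, R}: total = 1688
  {P, R}: total = 1728
  {P, S}: total = 1861
  {Q, S}: total = 1861
  {P, Q}: total = 2403
Best pair: {R, T} with total 1274.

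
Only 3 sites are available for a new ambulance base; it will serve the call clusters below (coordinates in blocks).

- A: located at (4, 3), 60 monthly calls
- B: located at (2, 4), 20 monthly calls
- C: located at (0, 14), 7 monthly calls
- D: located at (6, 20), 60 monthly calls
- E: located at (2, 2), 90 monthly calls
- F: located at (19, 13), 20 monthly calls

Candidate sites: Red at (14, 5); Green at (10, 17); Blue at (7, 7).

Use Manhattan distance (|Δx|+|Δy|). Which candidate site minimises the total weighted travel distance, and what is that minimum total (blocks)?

Total weighted distance at each candidate:
  Red (14, 5): total = 4131
  Green (10, 17): total = 4461
  Blue (7, 7): total = 2778
Minimum is at Blue with total 2778 blocks.

Blue, total 2778 blocks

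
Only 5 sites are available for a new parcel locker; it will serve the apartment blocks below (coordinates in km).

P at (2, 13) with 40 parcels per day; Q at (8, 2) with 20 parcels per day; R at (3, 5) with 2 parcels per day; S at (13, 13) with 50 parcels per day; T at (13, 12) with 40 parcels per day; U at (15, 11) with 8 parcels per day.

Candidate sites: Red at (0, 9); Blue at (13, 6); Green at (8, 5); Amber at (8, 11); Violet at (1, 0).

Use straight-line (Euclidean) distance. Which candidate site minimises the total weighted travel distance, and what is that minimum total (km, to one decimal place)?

Amber, total 977.8 km

Total weighted distance at each candidate:
  Red (0, 9): total = 1736.3
  Blue (13, 6): total = 1302.8
  Green (8, 5): total = 1359.5
  Amber (8, 11): total = 977.8
  Violet (1, 0): total = 2383.8
Minimum is at Amber with total 977.8 km.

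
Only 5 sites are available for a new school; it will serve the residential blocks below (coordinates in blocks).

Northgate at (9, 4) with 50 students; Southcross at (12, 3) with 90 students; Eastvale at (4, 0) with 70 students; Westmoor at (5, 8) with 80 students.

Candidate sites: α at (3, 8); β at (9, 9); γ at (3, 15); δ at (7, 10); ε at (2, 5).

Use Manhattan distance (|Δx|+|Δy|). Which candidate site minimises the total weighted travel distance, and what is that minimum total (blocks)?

β, total 2440 blocks

Total weighted distance at each candidate:
  α (3, 8): total = 2550
  β (9, 9): total = 2440
  γ (3, 15): total = 4580
  δ (7, 10): total = 2710
  ε (2, 5): total = 2450
Minimum is at β with total 2440 blocks.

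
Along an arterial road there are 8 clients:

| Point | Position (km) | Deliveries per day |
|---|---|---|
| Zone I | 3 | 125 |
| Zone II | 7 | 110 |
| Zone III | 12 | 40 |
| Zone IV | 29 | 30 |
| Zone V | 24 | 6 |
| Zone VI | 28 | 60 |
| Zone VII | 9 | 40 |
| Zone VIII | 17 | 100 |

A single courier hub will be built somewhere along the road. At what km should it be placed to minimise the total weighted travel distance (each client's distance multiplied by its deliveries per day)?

x = 9

For a sum of weighted absolute distances on a line, the optimum is the weighted median (not the mean). Total weight W = 511; half-weight = 255.5.
Sort by position and accumulate weight:
  km 3 (Zone I, w=125) → cum 125
  km 7 (Zone II, w=110) → cum 235
  km 9 (Zone VII, w=40) → cum 275  ≥ 255.5 → median here
  km 12 (Zone III, w=40) → cum 315
  km 17 (Zone VIII, w=100) → cum 415
  km 24 (Zone V, w=6) → cum 421
  km 28 (Zone VI, w=60) → cum 481
  km 29 (Zone IV, w=30) → cum 511
Optimal location: km 9.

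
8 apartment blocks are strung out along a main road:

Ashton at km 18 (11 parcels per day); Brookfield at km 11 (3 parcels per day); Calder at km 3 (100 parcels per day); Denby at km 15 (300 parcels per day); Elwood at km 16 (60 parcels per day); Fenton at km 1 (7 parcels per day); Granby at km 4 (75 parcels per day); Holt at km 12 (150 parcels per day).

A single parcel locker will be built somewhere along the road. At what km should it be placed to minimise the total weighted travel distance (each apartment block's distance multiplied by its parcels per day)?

For a sum of weighted absolute distances on a line, the optimum is the weighted median (not the mean). Total weight W = 706; half-weight = 353.
Sort by position and accumulate weight:
  km 1 (Fenton, w=7) → cum 7
  km 3 (Calder, w=100) → cum 107
  km 4 (Granby, w=75) → cum 182
  km 11 (Brookfield, w=3) → cum 185
  km 12 (Holt, w=150) → cum 335
  km 15 (Denby, w=300) → cum 635  ≥ 353 → median here
  km 16 (Elwood, w=60) → cum 695
  km 18 (Ashton, w=11) → cum 706
Optimal location: km 15.

x = 15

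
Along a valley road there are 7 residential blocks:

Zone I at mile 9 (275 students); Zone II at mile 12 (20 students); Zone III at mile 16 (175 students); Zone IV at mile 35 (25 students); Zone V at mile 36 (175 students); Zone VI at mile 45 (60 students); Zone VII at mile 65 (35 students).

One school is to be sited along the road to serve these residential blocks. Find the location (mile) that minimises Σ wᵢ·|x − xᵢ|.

x = 16

For a sum of weighted absolute distances on a line, the optimum is the weighted median (not the mean). Total weight W = 765; half-weight = 382.5.
Sort by position and accumulate weight:
  mile 9 (Zone I, w=275) → cum 275
  mile 12 (Zone II, w=20) → cum 295
  mile 16 (Zone III, w=175) → cum 470  ≥ 382.5 → median here
  mile 35 (Zone IV, w=25) → cum 495
  mile 36 (Zone V, w=175) → cum 670
  mile 45 (Zone VI, w=60) → cum 730
  mile 65 (Zone VII, w=35) → cum 765
Optimal location: mile 16.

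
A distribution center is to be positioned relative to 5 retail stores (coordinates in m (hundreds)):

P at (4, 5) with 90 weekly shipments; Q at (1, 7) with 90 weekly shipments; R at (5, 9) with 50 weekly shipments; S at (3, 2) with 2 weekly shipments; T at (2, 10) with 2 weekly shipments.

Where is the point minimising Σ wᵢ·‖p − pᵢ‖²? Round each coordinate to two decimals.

The minimiser of Σwᵢ‖p−pᵢ‖² is the weighted centroid p* = (Σwᵢpᵢ)/(Σwᵢ).
Σwᵢ = 234.
Σwᵢxᵢ = 90·4 + 90·1 + 50·5 + 2·3 + 2·2 = 710.
Σwᵢyᵢ = 90·5 + 90·7 + 50·9 + 2·2 + 2·10 = 1554.
x* = 710/234 = 3.03, y* = 1554/234 = 6.64.

(3.03, 6.64)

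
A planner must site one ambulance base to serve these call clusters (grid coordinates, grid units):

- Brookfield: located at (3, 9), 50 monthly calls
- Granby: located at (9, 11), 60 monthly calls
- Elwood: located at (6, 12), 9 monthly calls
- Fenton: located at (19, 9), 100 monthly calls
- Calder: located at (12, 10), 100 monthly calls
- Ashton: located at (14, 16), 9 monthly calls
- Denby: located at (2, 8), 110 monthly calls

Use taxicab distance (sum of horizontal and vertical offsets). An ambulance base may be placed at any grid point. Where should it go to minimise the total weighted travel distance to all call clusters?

Manhattan distance separates: Σwᵢ(|x−xᵢ|+|y−yᵢ|) = Σwᵢ|x−xᵢ| + Σwᵢ|y−yᵢ|, so x and y are optimised independently as 1-D weighted medians.
Total weight W = 438; half = 219.
x-coordinate, sorted with cumulative weight:
  x=2 (Denby, w=110) cum 110
  x=3 (Brookfield, w=50) cum 160
  x=6 (Elwood, w=9) cum 169
  x=9 (Granby, w=60) cum 229  ← median
  x=12 (Calder, w=100) cum 329
  x=14 (Ashton, w=9) cum 338
  x=19 (Fenton, w=100) cum 438
⇒ x* = 9
y-coordinate, sorted with cumulative weight:
  y=8 (Denby, w=110) cum 110
  y=9 (Brookfield, w=50) cum 160
  y=9 (Fenton, w=100) cum 260  ← median
  y=10 (Calder, w=100) cum 360
  y=11 (Granby, w=60) cum 420
  y=12 (Elwood, w=9) cum 429
  y=16 (Ashton, w=9) cum 438
⇒ y* = 9

(9, 9)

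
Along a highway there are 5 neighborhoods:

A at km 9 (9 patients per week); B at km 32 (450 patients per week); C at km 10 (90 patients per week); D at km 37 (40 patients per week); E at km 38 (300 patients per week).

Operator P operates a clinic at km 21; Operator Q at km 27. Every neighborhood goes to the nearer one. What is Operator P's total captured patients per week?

99

The indifferent point is the midpoint (21+27)/2 = 24; neighborhoods left of it (closer to Operator P at 21) go to Operator P, those right go to Operator Q.
  A at 9 (w=9) → Operator P
  C at 10 (w=90) → Operator P
  B at 32 (w=450) → Operator Q
  D at 37 (w=40) → Operator Q
  E at 38 (w=300) → Operator Q
Operator P captures 99; Operator Q captures 790.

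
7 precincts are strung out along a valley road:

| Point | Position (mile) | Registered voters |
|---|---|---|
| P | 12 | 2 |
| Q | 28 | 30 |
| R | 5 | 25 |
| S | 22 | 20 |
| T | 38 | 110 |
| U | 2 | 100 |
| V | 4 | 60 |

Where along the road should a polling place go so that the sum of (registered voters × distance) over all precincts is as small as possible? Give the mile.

For a sum of weighted absolute distances on a line, the optimum is the weighted median (not the mean). Total weight W = 347; half-weight = 173.5.
Sort by position and accumulate weight:
  mile 2 (U, w=100) → cum 100
  mile 4 (V, w=60) → cum 160
  mile 5 (R, w=25) → cum 185  ≥ 173.5 → median here
  mile 12 (P, w=2) → cum 187
  mile 22 (S, w=20) → cum 207
  mile 28 (Q, w=30) → cum 237
  mile 38 (T, w=110) → cum 347
Optimal location: mile 5.

x = 5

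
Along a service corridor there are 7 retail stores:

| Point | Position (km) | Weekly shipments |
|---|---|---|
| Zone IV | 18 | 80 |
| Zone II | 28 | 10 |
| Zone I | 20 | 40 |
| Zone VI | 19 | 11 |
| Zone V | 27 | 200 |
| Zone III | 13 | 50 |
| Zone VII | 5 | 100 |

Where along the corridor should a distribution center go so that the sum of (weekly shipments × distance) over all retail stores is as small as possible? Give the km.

x = 20

For a sum of weighted absolute distances on a line, the optimum is the weighted median (not the mean). Total weight W = 491; half-weight = 245.5.
Sort by position and accumulate weight:
  km 5 (Zone VII, w=100) → cum 100
  km 13 (Zone III, w=50) → cum 150
  km 18 (Zone IV, w=80) → cum 230
  km 19 (Zone VI, w=11) → cum 241
  km 20 (Zone I, w=40) → cum 281  ≥ 245.5 → median here
  km 27 (Zone V, w=200) → cum 481
  km 28 (Zone II, w=10) → cum 491
Optimal location: km 20.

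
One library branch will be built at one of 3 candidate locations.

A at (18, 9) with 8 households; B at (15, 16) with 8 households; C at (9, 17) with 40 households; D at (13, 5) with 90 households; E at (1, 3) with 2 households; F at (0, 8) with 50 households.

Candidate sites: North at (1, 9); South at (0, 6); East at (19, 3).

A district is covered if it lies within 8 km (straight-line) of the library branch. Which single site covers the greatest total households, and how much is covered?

East, covering 98

Coverage radius r = 8 km; a point is covered iff (Δx)²+(Δy)² ≤ 8² = 64.
  North (1, 9): covers {E, F} → 52
  South (0, 6): covers {E, F} → 52
  East (19, 3): covers {A, D} → 98
Maximum coverage at East: 98 households.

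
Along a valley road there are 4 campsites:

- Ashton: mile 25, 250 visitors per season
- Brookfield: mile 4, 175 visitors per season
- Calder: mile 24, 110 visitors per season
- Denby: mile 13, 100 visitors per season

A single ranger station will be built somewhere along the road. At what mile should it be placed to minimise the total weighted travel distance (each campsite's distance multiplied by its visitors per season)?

x = 24

For a sum of weighted absolute distances on a line, the optimum is the weighted median (not the mean). Total weight W = 635; half-weight = 317.5.
Sort by position and accumulate weight:
  mile 4 (Brookfield, w=175) → cum 175
  mile 13 (Denby, w=100) → cum 275
  mile 24 (Calder, w=110) → cum 385  ≥ 317.5 → median here
  mile 25 (Ashton, w=250) → cum 635
Optimal location: mile 24.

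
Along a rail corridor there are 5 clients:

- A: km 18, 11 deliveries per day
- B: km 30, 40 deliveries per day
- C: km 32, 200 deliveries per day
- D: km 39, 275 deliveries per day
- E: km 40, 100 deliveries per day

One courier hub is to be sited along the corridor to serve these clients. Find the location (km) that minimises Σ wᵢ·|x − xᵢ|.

For a sum of weighted absolute distances on a line, the optimum is the weighted median (not the mean). Total weight W = 626; half-weight = 313.
Sort by position and accumulate weight:
  km 18 (A, w=11) → cum 11
  km 30 (B, w=40) → cum 51
  km 32 (C, w=200) → cum 251
  km 39 (D, w=275) → cum 526  ≥ 313 → median here
  km 40 (E, w=100) → cum 626
Optimal location: km 39.

x = 39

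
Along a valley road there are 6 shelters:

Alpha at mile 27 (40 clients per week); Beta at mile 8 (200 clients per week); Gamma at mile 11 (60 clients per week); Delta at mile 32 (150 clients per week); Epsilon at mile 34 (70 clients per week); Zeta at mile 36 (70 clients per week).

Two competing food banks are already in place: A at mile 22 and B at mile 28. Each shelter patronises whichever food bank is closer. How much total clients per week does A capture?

260

The indifferent point is the midpoint (22+28)/2 = 25; shelters left of it (closer to A at 22) go to A, those right go to B.
  Beta at 8 (w=200) → A
  Gamma at 11 (w=60) → A
  Alpha at 27 (w=40) → B
  Delta at 32 (w=150) → B
  Epsilon at 34 (w=70) → B
  Zeta at 36 (w=70) → B
A captures 260; B captures 330.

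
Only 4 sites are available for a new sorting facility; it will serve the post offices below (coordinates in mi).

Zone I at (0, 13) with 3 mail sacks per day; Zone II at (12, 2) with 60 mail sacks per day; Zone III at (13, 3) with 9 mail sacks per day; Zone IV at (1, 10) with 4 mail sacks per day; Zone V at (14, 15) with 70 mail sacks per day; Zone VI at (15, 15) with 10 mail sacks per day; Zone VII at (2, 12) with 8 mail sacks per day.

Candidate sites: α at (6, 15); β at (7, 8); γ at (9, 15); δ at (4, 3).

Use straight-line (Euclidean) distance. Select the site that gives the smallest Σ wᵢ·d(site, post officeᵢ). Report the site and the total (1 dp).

Total weighted distance at each candidate:
  α (6, 15): total = 1721.4
  β (7, 8): total = 1440.5
  γ (9, 15): total = 1450.7
  δ (4, 3): total = 1957.5
Minimum is at β with total 1440.5 mi.

β, total 1440.5 mi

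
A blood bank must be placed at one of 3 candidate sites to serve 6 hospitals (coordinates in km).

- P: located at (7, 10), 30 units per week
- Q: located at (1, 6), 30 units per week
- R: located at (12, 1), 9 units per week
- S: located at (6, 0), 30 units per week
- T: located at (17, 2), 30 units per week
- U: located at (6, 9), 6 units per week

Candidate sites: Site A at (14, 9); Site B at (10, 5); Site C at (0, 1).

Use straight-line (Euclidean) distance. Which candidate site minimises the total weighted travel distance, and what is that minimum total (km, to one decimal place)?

Total weighted distance at each candidate:
  Site A (14, 9): total = 1324.3
  Site B (10, 5): total = 941.3
  Site C (0, 1): total = 1356.4
Minimum is at Site B with total 941.3 km.

Site B, total 941.3 km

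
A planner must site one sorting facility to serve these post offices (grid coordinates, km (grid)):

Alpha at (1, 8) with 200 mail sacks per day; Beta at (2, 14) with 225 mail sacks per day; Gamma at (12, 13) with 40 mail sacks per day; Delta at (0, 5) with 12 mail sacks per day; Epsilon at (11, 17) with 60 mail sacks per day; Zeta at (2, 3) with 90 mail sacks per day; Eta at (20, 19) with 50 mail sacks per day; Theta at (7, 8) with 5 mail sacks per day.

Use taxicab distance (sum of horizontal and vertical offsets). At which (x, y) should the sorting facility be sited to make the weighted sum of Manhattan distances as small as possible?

Manhattan distance separates: Σwᵢ(|x−xᵢ|+|y−yᵢ|) = Σwᵢ|x−xᵢ| + Σwᵢ|y−yᵢ|, so x and y are optimised independently as 1-D weighted medians.
Total weight W = 682; half = 341.
x-coordinate, sorted with cumulative weight:
  x=0 (Delta, w=12) cum 12
  x=1 (Alpha, w=200) cum 212
  x=2 (Beta, w=225) cum 437  ← median
  x=2 (Zeta, w=90) cum 527
  x=7 (Theta, w=5) cum 532
  x=11 (Epsilon, w=60) cum 592
  x=12 (Gamma, w=40) cum 632
  x=20 (Eta, w=50) cum 682
⇒ x* = 2
y-coordinate, sorted with cumulative weight:
  y=3 (Zeta, w=90) cum 90
  y=5 (Delta, w=12) cum 102
  y=8 (Alpha, w=200) cum 302
  y=8 (Theta, w=5) cum 307
  y=13 (Gamma, w=40) cum 347  ← median
  y=14 (Beta, w=225) cum 572
  y=17 (Epsilon, w=60) cum 632
  y=19 (Eta, w=50) cum 682
⇒ y* = 13

(2, 13)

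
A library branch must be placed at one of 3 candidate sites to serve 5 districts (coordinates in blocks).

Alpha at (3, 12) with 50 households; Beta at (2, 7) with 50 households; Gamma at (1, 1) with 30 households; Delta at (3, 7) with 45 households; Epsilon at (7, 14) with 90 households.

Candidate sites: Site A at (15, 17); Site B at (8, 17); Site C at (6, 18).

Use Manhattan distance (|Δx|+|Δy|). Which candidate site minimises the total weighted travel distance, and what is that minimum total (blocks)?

Site C, total 2940 blocks

Total weighted distance at each candidate:
  Site A (15, 17): total = 4880
  Site B (8, 17): total = 3025
  Site C (6, 18): total = 2940
Minimum is at Site C with total 2940 blocks.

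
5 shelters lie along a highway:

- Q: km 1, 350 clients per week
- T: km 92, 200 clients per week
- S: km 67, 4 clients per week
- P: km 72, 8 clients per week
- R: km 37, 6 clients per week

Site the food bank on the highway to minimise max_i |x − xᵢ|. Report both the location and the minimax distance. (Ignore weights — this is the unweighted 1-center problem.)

location 46.5, max distance 45.5

The 1-center on a line is the midpoint of the two extreme points: leftmost at 1, rightmost at 92.
Optimal location = (1 + 92)/2 = 46.5; maximum distance = (92 − 1)/2 = 45.5.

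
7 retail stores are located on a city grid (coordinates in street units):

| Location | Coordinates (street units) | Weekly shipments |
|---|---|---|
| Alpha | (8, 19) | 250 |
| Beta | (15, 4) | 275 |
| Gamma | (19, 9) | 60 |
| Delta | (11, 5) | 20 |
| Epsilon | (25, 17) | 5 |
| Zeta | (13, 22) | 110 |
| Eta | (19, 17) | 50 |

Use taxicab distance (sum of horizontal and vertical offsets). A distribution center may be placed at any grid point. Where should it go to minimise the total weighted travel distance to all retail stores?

(15, 17)

Manhattan distance separates: Σwᵢ(|x−xᵢ|+|y−yᵢ|) = Σwᵢ|x−xᵢ| + Σwᵢ|y−yᵢ|, so x and y are optimised independently as 1-D weighted medians.
Total weight W = 770; half = 385.
x-coordinate, sorted with cumulative weight:
  x=8 (Alpha, w=250) cum 250
  x=11 (Delta, w=20) cum 270
  x=13 (Zeta, w=110) cum 380
  x=15 (Beta, w=275) cum 655  ← median
  x=19 (Gamma, w=60) cum 715
  x=19 (Eta, w=50) cum 765
  x=25 (Epsilon, w=5) cum 770
⇒ x* = 15
y-coordinate, sorted with cumulative weight:
  y=4 (Beta, w=275) cum 275
  y=5 (Delta, w=20) cum 295
  y=9 (Gamma, w=60) cum 355
  y=17 (Epsilon, w=5) cum 360
  y=17 (Eta, w=50) cum 410  ← median
  y=19 (Alpha, w=250) cum 660
  y=22 (Zeta, w=110) cum 770
⇒ y* = 17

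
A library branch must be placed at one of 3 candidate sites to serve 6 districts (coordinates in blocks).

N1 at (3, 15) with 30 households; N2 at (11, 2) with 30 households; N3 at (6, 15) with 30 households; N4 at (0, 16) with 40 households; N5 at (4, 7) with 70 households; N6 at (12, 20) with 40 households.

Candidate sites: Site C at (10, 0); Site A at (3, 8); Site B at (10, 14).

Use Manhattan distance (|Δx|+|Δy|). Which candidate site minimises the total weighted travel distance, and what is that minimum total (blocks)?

Total weighted distance at each candidate:
  Site C (10, 0): total = 4150
  Site A (3, 8): total = 2350
  Site B (10, 14): total = 2490
Minimum is at Site A with total 2350 blocks.

Site A, total 2350 blocks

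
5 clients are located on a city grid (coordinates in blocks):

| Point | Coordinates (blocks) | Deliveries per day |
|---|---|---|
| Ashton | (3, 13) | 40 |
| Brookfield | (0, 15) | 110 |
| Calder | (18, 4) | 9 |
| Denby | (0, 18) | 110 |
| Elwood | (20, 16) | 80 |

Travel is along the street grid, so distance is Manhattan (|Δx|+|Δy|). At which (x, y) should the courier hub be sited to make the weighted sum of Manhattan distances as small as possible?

Manhattan distance separates: Σwᵢ(|x−xᵢ|+|y−yᵢ|) = Σwᵢ|x−xᵢ| + Σwᵢ|y−yᵢ|, so x and y are optimised independently as 1-D weighted medians.
Total weight W = 349; half = 174.5.
x-coordinate, sorted with cumulative weight:
  x=0 (Brookfield, w=110) cum 110
  x=0 (Denby, w=110) cum 220  ← median
  x=3 (Ashton, w=40) cum 260
  x=18 (Calder, w=9) cum 269
  x=20 (Elwood, w=80) cum 349
⇒ x* = 0
y-coordinate, sorted with cumulative weight:
  y=4 (Calder, w=9) cum 9
  y=13 (Ashton, w=40) cum 49
  y=15 (Brookfield, w=110) cum 159
  y=16 (Elwood, w=80) cum 239  ← median
  y=18 (Denby, w=110) cum 349
⇒ y* = 16

(0, 16)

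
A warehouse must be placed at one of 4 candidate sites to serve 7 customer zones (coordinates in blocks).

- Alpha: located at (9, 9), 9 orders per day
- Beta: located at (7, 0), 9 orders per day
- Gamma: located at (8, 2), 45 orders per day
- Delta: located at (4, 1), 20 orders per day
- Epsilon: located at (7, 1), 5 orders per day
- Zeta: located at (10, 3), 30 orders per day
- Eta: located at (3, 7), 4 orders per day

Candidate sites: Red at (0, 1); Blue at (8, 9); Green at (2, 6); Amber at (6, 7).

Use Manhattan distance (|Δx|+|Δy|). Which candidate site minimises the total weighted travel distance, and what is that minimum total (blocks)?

Total weighted distance at each candidate:
  Red (0, 1): total = 1141
  Blue (8, 9): total = 967
  Green (2, 6): total = 1167
  Amber (6, 7): total = 879
Minimum is at Amber with total 879 blocks.

Amber, total 879 blocks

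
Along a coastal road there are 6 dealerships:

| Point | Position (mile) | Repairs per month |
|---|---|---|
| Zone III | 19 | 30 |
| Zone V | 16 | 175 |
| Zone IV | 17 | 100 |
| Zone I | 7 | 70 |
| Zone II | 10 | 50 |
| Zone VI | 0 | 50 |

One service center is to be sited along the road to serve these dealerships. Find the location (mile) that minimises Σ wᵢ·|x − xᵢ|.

x = 16

For a sum of weighted absolute distances on a line, the optimum is the weighted median (not the mean). Total weight W = 475; half-weight = 237.5.
Sort by position and accumulate weight:
  mile 0 (Zone VI, w=50) → cum 50
  mile 7 (Zone I, w=70) → cum 120
  mile 10 (Zone II, w=50) → cum 170
  mile 16 (Zone V, w=175) → cum 345  ≥ 237.5 → median here
  mile 17 (Zone IV, w=100) → cum 445
  mile 19 (Zone III, w=30) → cum 475
Optimal location: mile 16.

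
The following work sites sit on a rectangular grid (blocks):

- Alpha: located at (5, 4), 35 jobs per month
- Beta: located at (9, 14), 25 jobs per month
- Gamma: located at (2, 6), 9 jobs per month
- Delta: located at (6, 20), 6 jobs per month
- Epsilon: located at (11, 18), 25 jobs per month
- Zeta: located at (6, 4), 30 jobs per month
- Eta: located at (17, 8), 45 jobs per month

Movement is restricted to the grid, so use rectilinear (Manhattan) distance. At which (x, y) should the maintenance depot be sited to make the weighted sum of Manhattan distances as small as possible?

(9, 8)

Manhattan distance separates: Σwᵢ(|x−xᵢ|+|y−yᵢ|) = Σwᵢ|x−xᵢ| + Σwᵢ|y−yᵢ|, so x and y are optimised independently as 1-D weighted medians.
Total weight W = 175; half = 87.5.
x-coordinate, sorted with cumulative weight:
  x=2 (Gamma, w=9) cum 9
  x=5 (Alpha, w=35) cum 44
  x=6 (Delta, w=6) cum 50
  x=6 (Zeta, w=30) cum 80
  x=9 (Beta, w=25) cum 105  ← median
  x=11 (Epsilon, w=25) cum 130
  x=17 (Eta, w=45) cum 175
⇒ x* = 9
y-coordinate, sorted with cumulative weight:
  y=4 (Alpha, w=35) cum 35
  y=4 (Zeta, w=30) cum 65
  y=6 (Gamma, w=9) cum 74
  y=8 (Eta, w=45) cum 119  ← median
  y=14 (Beta, w=25) cum 144
  y=18 (Epsilon, w=25) cum 169
  y=20 (Delta, w=6) cum 175
⇒ y* = 8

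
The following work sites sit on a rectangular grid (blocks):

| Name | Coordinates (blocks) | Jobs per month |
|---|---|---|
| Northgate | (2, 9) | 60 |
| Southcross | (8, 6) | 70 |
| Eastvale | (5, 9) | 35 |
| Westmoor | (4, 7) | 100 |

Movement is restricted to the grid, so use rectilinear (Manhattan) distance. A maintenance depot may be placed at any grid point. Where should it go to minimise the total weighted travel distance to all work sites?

Manhattan distance separates: Σwᵢ(|x−xᵢ|+|y−yᵢ|) = Σwᵢ|x−xᵢ| + Σwᵢ|y−yᵢ|, so x and y are optimised independently as 1-D weighted medians.
Total weight W = 265; half = 132.5.
x-coordinate, sorted with cumulative weight:
  x=2 (Northgate, w=60) cum 60
  x=4 (Westmoor, w=100) cum 160  ← median
  x=5 (Eastvale, w=35) cum 195
  x=8 (Southcross, w=70) cum 265
⇒ x* = 4
y-coordinate, sorted with cumulative weight:
  y=6 (Southcross, w=70) cum 70
  y=7 (Westmoor, w=100) cum 170  ← median
  y=9 (Northgate, w=60) cum 230
  y=9 (Eastvale, w=35) cum 265
⇒ y* = 7

(4, 7)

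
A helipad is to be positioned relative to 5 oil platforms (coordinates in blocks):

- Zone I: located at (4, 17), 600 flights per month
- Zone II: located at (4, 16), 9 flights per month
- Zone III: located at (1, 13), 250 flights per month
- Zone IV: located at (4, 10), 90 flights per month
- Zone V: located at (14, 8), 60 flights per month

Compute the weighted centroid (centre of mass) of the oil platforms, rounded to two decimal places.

The minimiser of Σwᵢ‖p−pᵢ‖² is the weighted centroid p* = (Σwᵢpᵢ)/(Σwᵢ).
Σwᵢ = 1009.
Σwᵢxᵢ = 600·4 + 9·4 + 250·1 + 90·4 + 60·14 = 3886.
Σwᵢyᵢ = 600·17 + 9·16 + 250·13 + 90·10 + 60·8 = 14974.
x* = 3886/1009 = 3.85, y* = 14974/1009 = 14.84.

(3.85, 14.84)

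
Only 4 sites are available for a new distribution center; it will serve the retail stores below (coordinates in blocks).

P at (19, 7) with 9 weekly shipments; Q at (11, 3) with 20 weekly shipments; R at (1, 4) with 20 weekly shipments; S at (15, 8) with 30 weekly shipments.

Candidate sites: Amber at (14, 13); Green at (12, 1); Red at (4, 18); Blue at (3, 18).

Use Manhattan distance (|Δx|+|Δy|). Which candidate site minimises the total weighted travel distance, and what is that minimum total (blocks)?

Total weighted distance at each candidate:
  Amber (14, 13): total = 979
  Green (12, 1): total = 757
  Red (4, 18): total = 1644
  Blue (3, 18): total = 1683
Minimum is at Green with total 757 blocks.

Green, total 757 blocks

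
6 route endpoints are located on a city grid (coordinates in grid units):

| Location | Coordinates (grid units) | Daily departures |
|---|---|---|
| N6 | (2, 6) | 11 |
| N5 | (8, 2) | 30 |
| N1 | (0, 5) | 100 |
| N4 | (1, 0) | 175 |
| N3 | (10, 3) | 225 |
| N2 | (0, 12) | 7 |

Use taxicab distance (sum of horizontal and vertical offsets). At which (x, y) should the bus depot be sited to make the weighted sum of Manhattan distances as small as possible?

(1, 3)

Manhattan distance separates: Σwᵢ(|x−xᵢ|+|y−yᵢ|) = Σwᵢ|x−xᵢ| + Σwᵢ|y−yᵢ|, so x and y are optimised independently as 1-D weighted medians.
Total weight W = 548; half = 274.
x-coordinate, sorted with cumulative weight:
  x=0 (N1, w=100) cum 100
  x=0 (N2, w=7) cum 107
  x=1 (N4, w=175) cum 282  ← median
  x=2 (N6, w=11) cum 293
  x=8 (N5, w=30) cum 323
  x=10 (N3, w=225) cum 548
⇒ x* = 1
y-coordinate, sorted with cumulative weight:
  y=0 (N4, w=175) cum 175
  y=2 (N5, w=30) cum 205
  y=3 (N3, w=225) cum 430  ← median
  y=5 (N1, w=100) cum 530
  y=6 (N6, w=11) cum 541
  y=12 (N2, w=7) cum 548
⇒ y* = 3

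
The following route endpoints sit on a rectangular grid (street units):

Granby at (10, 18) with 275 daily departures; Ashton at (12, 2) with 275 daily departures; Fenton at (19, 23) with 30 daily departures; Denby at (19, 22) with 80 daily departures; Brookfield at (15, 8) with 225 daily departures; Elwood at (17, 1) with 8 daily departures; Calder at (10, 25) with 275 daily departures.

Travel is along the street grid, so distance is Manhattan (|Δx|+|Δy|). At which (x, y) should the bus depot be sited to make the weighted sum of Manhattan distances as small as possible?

Manhattan distance separates: Σwᵢ(|x−xᵢ|+|y−yᵢ|) = Σwᵢ|x−xᵢ| + Σwᵢ|y−yᵢ|, so x and y are optimised independently as 1-D weighted medians.
Total weight W = 1168; half = 584.
x-coordinate, sorted with cumulative weight:
  x=10 (Granby, w=275) cum 275
  x=10 (Calder, w=275) cum 550
  x=12 (Ashton, w=275) cum 825  ← median
  x=15 (Brookfield, w=225) cum 1050
  x=17 (Elwood, w=8) cum 1058
  x=19 (Fenton, w=30) cum 1088
  x=19 (Denby, w=80) cum 1168
⇒ x* = 12
y-coordinate, sorted with cumulative weight:
  y=1 (Elwood, w=8) cum 8
  y=2 (Ashton, w=275) cum 283
  y=8 (Brookfield, w=225) cum 508
  y=18 (Granby, w=275) cum 783  ← median
  y=22 (Denby, w=80) cum 863
  y=23 (Fenton, w=30) cum 893
  y=25 (Calder, w=275) cum 1168
⇒ y* = 18

(12, 18)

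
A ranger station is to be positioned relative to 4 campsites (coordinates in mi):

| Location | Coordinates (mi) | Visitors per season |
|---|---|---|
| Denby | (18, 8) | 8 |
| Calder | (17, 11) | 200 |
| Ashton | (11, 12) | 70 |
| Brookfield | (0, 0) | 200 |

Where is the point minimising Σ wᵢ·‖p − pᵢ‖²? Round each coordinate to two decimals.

The minimiser of Σwᵢ‖p−pᵢ‖² is the weighted centroid p* = (Σwᵢpᵢ)/(Σwᵢ).
Σwᵢ = 478.
Σwᵢxᵢ = 8·18 + 200·17 + 70·11 + 200·0 = 4314.
Σwᵢyᵢ = 8·8 + 200·11 + 70·12 + 200·0 = 3104.
x* = 4314/478 = 9.03, y* = 3104/478 = 6.49.

(9.03, 6.49)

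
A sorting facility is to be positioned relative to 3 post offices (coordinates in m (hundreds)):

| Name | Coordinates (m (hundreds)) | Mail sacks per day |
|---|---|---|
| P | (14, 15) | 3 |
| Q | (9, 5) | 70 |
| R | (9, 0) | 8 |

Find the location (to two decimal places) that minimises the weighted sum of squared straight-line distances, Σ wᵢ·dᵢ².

The minimiser of Σwᵢ‖p−pᵢ‖² is the weighted centroid p* = (Σwᵢpᵢ)/(Σwᵢ).
Σwᵢ = 81.
Σwᵢxᵢ = 3·14 + 70·9 + 8·9 = 744.
Σwᵢyᵢ = 3·15 + 70·5 + 8·0 = 395.
x* = 744/81 = 9.19, y* = 395/81 = 4.88.

(9.19, 4.88)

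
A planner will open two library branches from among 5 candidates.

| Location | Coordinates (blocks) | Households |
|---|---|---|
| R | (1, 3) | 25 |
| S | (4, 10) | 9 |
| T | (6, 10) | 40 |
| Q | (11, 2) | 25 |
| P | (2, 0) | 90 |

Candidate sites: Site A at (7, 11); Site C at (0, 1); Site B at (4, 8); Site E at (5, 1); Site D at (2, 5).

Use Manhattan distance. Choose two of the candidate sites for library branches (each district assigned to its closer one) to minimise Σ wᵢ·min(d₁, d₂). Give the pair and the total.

{Site A, Site C}, total 761

Evaluate every pair (each demand assigned to the nearer of the two):
  {Site A, Site C}: total = 761
  {Site A, Site E}: total = 801
  {Site C, Site B}: total = 823
  {Site B, Site E}: total = 863
  {Site A, Site D}: total = 941
  {Site B, Site D}: total = 1003
  {Site C, Site E}: total = 1010
  {Site E, Site D}: total = 1033
  {Site C, Site D}: total = 1068
  {Site A, Site B}: total = 1523
Best pair: {Site A, Site C} with total 761.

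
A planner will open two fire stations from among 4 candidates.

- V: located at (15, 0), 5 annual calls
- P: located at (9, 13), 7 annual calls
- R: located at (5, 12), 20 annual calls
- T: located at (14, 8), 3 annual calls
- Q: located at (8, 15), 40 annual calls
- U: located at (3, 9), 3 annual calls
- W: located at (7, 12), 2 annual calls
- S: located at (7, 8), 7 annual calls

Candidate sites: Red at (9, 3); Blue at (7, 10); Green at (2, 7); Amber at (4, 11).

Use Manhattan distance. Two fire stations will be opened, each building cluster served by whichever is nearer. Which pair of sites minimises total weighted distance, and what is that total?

{Blue, Amber}, total 459

Evaluate every pair (each demand assigned to the nearer of the two):
  {Blue, Amber}: total = 459
  {Red, Blue}: total = 460
  {Blue, Green}: total = 499
  {Red, Amber}: total = 543
  {Green, Amber}: total = 607
  {Red, Green}: total = 896
Best pair: {Blue, Amber} with total 459.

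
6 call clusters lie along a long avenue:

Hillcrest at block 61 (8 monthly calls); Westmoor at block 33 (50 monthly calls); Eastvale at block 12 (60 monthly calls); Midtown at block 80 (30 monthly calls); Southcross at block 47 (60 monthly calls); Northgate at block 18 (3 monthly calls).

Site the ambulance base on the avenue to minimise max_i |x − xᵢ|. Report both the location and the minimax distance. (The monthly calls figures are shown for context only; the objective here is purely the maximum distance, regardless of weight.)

The 1-center on a line is the midpoint of the two extreme points: leftmost at 12, rightmost at 80.
Optimal location = (12 + 80)/2 = 46; maximum distance = (80 − 12)/2 = 34.

location 46, max distance 34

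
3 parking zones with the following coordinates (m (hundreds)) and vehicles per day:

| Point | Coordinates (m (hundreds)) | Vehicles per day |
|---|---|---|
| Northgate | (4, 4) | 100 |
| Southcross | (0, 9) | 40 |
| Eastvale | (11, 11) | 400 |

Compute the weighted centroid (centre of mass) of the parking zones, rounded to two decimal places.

(8.89, 9.56)

The minimiser of Σwᵢ‖p−pᵢ‖² is the weighted centroid p* = (Σwᵢpᵢ)/(Σwᵢ).
Σwᵢ = 540.
Σwᵢxᵢ = 100·4 + 40·0 + 400·11 = 4800.
Σwᵢyᵢ = 100·4 + 40·9 + 400·11 = 5160.
x* = 4800/540 = 8.89, y* = 5160/540 = 9.56.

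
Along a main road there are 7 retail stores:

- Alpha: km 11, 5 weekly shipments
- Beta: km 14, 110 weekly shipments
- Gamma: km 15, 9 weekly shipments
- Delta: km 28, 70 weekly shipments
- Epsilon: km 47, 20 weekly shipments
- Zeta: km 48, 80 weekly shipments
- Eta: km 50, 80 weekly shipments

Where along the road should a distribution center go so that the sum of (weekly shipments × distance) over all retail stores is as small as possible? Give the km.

For a sum of weighted absolute distances on a line, the optimum is the weighted median (not the mean). Total weight W = 374; half-weight = 187.
Sort by position and accumulate weight:
  km 11 (Alpha, w=5) → cum 5
  km 14 (Beta, w=110) → cum 115
  km 15 (Gamma, w=9) → cum 124
  km 28 (Delta, w=70) → cum 194  ≥ 187 → median here
  km 47 (Epsilon, w=20) → cum 214
  km 48 (Zeta, w=80) → cum 294
  km 50 (Eta, w=80) → cum 374
Optimal location: km 28.

x = 28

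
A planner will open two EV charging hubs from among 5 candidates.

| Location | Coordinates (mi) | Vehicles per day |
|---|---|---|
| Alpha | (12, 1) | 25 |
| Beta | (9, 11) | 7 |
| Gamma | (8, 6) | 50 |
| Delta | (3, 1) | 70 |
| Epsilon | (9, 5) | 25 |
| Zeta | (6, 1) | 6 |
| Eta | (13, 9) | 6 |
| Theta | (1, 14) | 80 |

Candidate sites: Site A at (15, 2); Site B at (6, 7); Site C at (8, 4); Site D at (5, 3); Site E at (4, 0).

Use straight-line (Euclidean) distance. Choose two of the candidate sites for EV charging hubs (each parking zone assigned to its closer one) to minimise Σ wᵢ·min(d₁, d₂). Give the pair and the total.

{Site B, Site E}, total 1282.8

Evaluate every pair (each demand assigned to the nearer of the two):
  {Site B, Site E}: total = 1282.8
  {Site B, Site D}: total = 1362.2
  {Site C, Site E}: total = 1441.2
  {Site B, Site C}: total = 1455.8
  {Site C, Site D}: total = 1500.1
  {Site A, Site B}: total = 1553.4
  {Site A, Site D}: total = 1657.1
  {Site D, Site E}: total = 1677.3
  {Site A, Site C}: total = 1712.7
  {Site A, Site E}: total = 1984.6
Best pair: {Site B, Site E} with total 1282.8.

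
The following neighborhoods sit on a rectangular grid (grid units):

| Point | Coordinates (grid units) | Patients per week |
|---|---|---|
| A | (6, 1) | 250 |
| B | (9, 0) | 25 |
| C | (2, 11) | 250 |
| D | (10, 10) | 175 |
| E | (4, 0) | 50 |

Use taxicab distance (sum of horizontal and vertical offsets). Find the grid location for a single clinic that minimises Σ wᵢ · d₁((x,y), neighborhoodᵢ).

Manhattan distance separates: Σwᵢ(|x−xᵢ|+|y−yᵢ|) = Σwᵢ|x−xᵢ| + Σwᵢ|y−yᵢ|, so x and y are optimised independently as 1-D weighted medians.
Total weight W = 750; half = 375.
x-coordinate, sorted with cumulative weight:
  x=2 (C, w=250) cum 250
  x=4 (E, w=50) cum 300
  x=6 (A, w=250) cum 550  ← median
  x=9 (B, w=25) cum 575
  x=10 (D, w=175) cum 750
⇒ x* = 6
y-coordinate, sorted with cumulative weight:
  y=0 (B, w=25) cum 25
  y=0 (E, w=50) cum 75
  y=1 (A, w=250) cum 325
  y=10 (D, w=175) cum 500  ← median
  y=11 (C, w=250) cum 750
⇒ y* = 10

(6, 10)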